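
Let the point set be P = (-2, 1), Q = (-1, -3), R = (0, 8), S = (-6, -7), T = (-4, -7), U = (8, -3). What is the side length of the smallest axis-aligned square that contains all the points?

15

The bounding box has width 14 and height 15.
An axis-aligned square enclosing the set must have side ≥ max(width, height).
So the minimum side is max(14, 15) = 15.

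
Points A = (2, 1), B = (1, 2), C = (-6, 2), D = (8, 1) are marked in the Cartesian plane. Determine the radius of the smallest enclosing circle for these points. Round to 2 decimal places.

7.02

The minimum enclosing circle of a finite set is fixed by two of the points (as a diameter) or three (as a circumcircle).
The farthest pair is C–D with squared distance 197. The circle on this segment as diameter has centre (1, 1.5) and r² = 197/4 = 49.25.
Check A: distance² to centre = 1.25 ≤ 49.25, so it lies inside.
All remaining points lie in this disk, and no smaller disk contains both endpoints, so this is the minimum enclosing circle.
r = √(49.25) ≈ 7.02.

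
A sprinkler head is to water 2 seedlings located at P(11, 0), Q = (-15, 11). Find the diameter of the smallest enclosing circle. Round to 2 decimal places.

The smallest circle enclosing two points has them as diameter endpoints.
Centre = midpoint = (-2, 5.5); r² = |PQ|²/4 = 797/4 = 199.25.
Diameter = 2r = 2√(199.25) ≈ 28.23.

28.23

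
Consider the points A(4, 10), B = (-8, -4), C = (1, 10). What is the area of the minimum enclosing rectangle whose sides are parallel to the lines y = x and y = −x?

65

In coordinates u = x + y, v = x − y the rectangle is axis-aligned; the map (x,y)→(u,v) scales areas by 2.
u-values: 14, -12, 11; range = 14 − (-12) = 26.
v-values: -6, -4, -9; range = -4 − (-9) = 5.
Area = (26 × 5) / 2 = 65.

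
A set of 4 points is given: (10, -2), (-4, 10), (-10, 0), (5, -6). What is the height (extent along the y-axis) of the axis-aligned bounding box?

16

max y = 10, min y = -6, so height = 16.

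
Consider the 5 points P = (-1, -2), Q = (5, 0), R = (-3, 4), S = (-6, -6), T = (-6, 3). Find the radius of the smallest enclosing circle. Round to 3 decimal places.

The minimum enclosing circle is determined by three boundary points: Q, S, T.
Their circumcentre is (-29/22, -1.5) with r² = 10205/242.
The farthest remaining point R is at distance² 8005/242 ≤ 10205/242.
r = √(10205/242) ≈ 6.494.

6.494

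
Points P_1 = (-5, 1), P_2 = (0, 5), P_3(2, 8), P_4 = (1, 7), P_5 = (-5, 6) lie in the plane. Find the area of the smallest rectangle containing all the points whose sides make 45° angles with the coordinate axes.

42

In coordinates u = x + y, v = x − y the rectangle is axis-aligned; the map (x,y)→(u,v) scales areas by 2.
u-values: -4, 5, 10, 8, 1; range = 10 − (-4) = 14.
v-values: -6, -5, -6, -6, -11; range = -5 − (-11) = 6.
Area = (14 × 6) / 2 = 42.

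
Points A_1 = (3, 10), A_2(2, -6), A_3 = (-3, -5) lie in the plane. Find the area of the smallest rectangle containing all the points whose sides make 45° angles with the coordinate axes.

In coordinates u = x + y, v = x − y the rectangle is axis-aligned; the map (x,y)→(u,v) scales areas by 2.
u-values: 13, -4, -8; range = 13 − (-8) = 21.
v-values: -7, 8, 2; range = 8 − (-7) = 15.
Area = (21 × 15) / 2 = 157.5.

157.5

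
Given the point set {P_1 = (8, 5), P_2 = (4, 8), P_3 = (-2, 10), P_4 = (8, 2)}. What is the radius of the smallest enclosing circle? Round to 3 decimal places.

The minimum enclosing circle of a finite set is fixed by two of the points (as a diameter) or three (as a circumcircle).
The farthest pair is P_3–P_4 with squared distance 164. The circle on this segment as diameter has centre (3, 6) and r² = 164/4 = 41.
Check P_1: distance² to centre = 26 ≤ 41, so it lies inside.
All remaining points lie in this disk, and no smaller disk contains both endpoints, so this is the minimum enclosing circle.
r = √41 ≈ 6.403.

6.403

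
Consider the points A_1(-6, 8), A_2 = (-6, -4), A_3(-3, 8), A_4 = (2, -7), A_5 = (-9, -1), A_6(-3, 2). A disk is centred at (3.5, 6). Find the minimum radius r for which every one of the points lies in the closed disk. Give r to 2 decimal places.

14.33

The required radius is the distance from (3.5, 6) to the farthest point.
Squared distances: 94.25, 190.25, 46.25, 171.25, 205.25, 58.25.
Maximum is 205.25, attained at A_5.
r = √(205.25) ≈ 14.33.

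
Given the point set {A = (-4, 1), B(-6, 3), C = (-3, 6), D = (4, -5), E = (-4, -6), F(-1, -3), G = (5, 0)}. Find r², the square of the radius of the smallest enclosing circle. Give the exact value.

32045/722

By Welzl's lemma the MEC is supported by two points (diametrically opposite) or three points (on a circumcircle).
The minimum enclosing circle is determined by three boundary points: C, D, E.
Their circumcentre is (-25/38, -9/38) with r² = 32045/722.
The farthest remaining point B is at distance² 28169/722 ≤ 32045/722.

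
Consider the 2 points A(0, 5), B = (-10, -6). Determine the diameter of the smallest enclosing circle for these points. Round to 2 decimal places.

The smallest circle enclosing two points has them as diameter endpoints.
Centre = midpoint = (-5, -0.5); r² = |AB|²/4 = 221/4 = 55.25.
Diameter = 2r = 2√(55.25) ≈ 14.87.

14.87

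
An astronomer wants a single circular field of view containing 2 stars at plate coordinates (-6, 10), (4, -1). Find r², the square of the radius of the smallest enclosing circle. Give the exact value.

55.25

The smallest circle enclosing two points has them as diameter endpoints.
Centre = midpoint = (-1, 4.5); r² = |(-6, 10)−(4, -1)|²/4 = 221/4 = 55.25.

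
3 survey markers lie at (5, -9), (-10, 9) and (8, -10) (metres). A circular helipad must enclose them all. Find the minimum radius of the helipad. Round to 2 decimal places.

Call the three points A, B, C in the order given.
Side lengths²: AB² = 549, AC² = 10, BC² = 685.
Since BC² = 685 ≥ 549 + 10 = 559, the angle opposite BC is not acute, so the smallest enclosing circle has BC as diameter.
Centre = midpoint of BC = (-1, -0.5), r² = 685/4 = 171.25.
r = √(171.25) ≈ 13.09.

13.09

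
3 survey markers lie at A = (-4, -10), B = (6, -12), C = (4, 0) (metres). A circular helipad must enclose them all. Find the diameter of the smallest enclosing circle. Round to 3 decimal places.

Side lengths²: AB² = 104, AC² = 164, BC² = 148.
Since AC² = 164 < 148 + 104 = 252, the triangle is acute, so the smallest enclosing circle is the circumcircle.
Circumcentre = (55/29, -189/29), r² = 39442/841.
Diameter = 2r = 2√(39442/841) ≈ 13.697.

13.697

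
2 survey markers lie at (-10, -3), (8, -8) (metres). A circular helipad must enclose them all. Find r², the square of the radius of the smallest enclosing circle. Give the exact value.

87.25

The smallest circle enclosing two points has them as diameter endpoints.
Centre = midpoint = (-1, -5.5); r² = |(-10, -3)−(8, -8)|²/4 = 349/4 = 87.25.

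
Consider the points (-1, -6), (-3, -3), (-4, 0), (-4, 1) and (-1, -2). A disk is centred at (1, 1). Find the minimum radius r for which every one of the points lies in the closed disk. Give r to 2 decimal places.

The required radius is the distance from (1, 1) to the farthest point.
Squared distances: 53, 32, 26, 25, 13.
Maximum is 53, attained at (-1, -6).
r = √53 ≈ 7.28.

7.28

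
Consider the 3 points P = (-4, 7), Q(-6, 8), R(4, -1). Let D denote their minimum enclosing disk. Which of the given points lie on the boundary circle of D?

Side lengths²: PQ² = 5, PR² = 128, QR² = 181.
Since QR² = 181 ≥ 128 + 5 = 133, the angle opposite QR is not acute, so the smallest enclosing circle has QR as diameter.
Centre = midpoint of QR = (-1, 3.5), r² = 181/4 = 45.25.
The points at distance exactly r from the centre are Q, R — 2 points.

Q, R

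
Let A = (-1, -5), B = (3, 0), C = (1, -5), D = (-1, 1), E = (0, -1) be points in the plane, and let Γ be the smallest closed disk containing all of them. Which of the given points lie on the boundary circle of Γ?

The minimum enclosing circle is determined by three boundary points: A, B, D.
Their circumcentre is (0.375, -2) with r² = 10.890625.
The farthest remaining point C is at distance² 9.390625 ≤ 10.890625.
The points at distance exactly r from the centre are A, B, D — 3 points.

A, B, D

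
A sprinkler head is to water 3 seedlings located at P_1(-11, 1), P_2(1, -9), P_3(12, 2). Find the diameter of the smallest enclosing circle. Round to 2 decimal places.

23.02

Side lengths²: P_1P_2² = 244, P_1P_3² = 530, P_2P_3² = 242.
Since P_1P_3² = 530 ≥ 244 + 242 = 486, the angle opposite P_1P_3 is not acute, so the smallest enclosing circle has P_1P_3 as diameter.
Centre = midpoint of P_1P_3 = (0.5, 1.5), r² = 530/4 = 132.5.
Diameter = 2r = 2√(132.5) ≈ 23.02.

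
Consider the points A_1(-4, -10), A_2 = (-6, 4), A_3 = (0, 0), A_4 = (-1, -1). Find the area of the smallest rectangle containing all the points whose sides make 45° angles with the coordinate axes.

In coordinates u = x + y, v = x − y the rectangle is axis-aligned; the map (x,y)→(u,v) scales areas by 2.
u-values: -14, -2, 0, -2; range = 0 − (-14) = 14.
v-values: 6, -10, 0, 0; range = 6 − (-10) = 16.
Area = (14 × 16) / 2 = 112.

112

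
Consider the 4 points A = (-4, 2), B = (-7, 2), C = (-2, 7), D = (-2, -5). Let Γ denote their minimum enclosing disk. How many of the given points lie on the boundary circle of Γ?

The farthest pair is C–D with squared distance 144. The circle on this segment as diameter has centre (-2, 1) and r² = 144/4 = 36.
Check A: distance² to centre = 5 ≤ 36, so it lies inside.
All remaining points lie in this disk, and no smaller disk contains both endpoints, so this is the minimum enclosing circle.
The points at distance exactly r from the centre are C, D — 2 points.

2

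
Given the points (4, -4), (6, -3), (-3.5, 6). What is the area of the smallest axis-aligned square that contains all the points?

The bounding box has width 9.5 and height 10.
An axis-aligned square enclosing the set must have side ≥ max(width, height).
So the minimum side is max(9.5, 10) = 10.
Area = 10² = 100.

100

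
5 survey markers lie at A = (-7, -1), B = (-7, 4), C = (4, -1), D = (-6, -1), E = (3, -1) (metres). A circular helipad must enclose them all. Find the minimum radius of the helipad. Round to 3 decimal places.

A smallest enclosing disk is always determined by at most three of the input points on its boundary.
The farthest pair is B–C with squared distance 146. The circle on this segment as diameter has centre (-1.5, 1.5) and r² = 146/4 = 36.5.
Check A: distance² to centre = 36.5 ≤ 36.5, so it lies inside.
All remaining points lie in this disk, and no smaller disk contains both endpoints, so this is the minimum enclosing circle.
r = √(36.5) ≈ 6.042.

6.042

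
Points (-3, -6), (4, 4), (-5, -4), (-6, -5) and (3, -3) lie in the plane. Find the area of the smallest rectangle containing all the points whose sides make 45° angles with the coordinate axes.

66.5

In coordinates u = x + y, v = x − y the rectangle is axis-aligned; the map (x,y)→(u,v) scales areas by 2.
u-values: -9, 8, -9, -11, 0; range = 8 − (-11) = 19.
v-values: 3, 0, -1, -1, 6; range = 6 − (-1) = 7.
Area = (19 × 7) / 2 = 66.5.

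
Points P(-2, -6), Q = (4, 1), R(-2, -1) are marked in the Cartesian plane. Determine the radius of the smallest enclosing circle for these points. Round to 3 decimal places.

Side lengths²: PQ² = 85, PR² = 25, QR² = 40.
Since PQ² = 85 ≥ 40 + 25 = 65, the angle opposite PQ is not acute, so the smallest enclosing circle has PQ as diameter.
Centre = midpoint of PQ = (1, -2.5), r² = 85/4 = 21.25.
r = √(21.25) ≈ 4.610.

4.610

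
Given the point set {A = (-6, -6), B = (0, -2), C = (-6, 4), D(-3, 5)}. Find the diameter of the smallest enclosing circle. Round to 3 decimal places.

11.402

The minimum enclosing circle of a finite set is fixed by two of the points (as a diameter) or three (as a circumcircle).
The farthest pair is A–D with squared distance 130. The circle on this segment as diameter has centre (-4.5, -0.5) and r² = 130/4 = 32.5.
Check B: distance² to centre = 22.5 ≤ 32.5, so it lies inside.
All remaining points lie in this disk, and no smaller disk contains both endpoints, so this is the minimum enclosing circle.
Diameter = 2r = 2√(32.5) ≈ 11.402.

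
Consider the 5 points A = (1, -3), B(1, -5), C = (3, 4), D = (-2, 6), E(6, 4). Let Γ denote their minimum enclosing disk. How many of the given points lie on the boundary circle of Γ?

By Welzl's lemma the MEC is supported by two points (diametrically opposite) or three points (on a circumcircle).
The minimum enclosing circle is determined by three boundary points: B, D, E.
Their circumcentre is (40/41, 37/41) with r² = 58565/1681.
The farthest remaining point A is at distance² 25601/1681 ≤ 58565/1681.
The points at distance exactly r from the centre are B, D, E — 3 points.

3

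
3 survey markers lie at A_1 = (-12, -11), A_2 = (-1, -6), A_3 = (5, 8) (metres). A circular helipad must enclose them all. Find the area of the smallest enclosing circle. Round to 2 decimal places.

Side lengths²: A_1A_2² = 146, A_1A_3² = 650, A_2A_3² = 232.
Since A_1A_3² = 650 ≥ 232 + 146 = 378, the angle opposite A_1A_3 is not acute, so the smallest enclosing circle has A_1A_3 as diameter.
Centre = midpoint of A_1A_3 = (-3.5, -1.5), r² = 650/4 = 162.5.
Area = π·r² = π·162.5 ≈ 510.51.

510.51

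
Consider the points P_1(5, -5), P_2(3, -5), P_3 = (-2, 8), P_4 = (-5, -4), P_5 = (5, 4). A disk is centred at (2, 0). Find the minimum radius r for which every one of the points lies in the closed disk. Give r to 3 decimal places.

The required radius is the distance from (2, 0) to the farthest point.
Squared distances: 34, 26, 80, 65, 25.
Maximum is 80, attained at P_3.
r = √80 ≈ 8.944.

8.944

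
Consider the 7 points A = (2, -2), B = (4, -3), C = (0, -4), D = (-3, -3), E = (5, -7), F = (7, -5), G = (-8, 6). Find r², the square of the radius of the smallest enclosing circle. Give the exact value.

86.5

A smallest enclosing disk is always determined by at most three of the input points on its boundary.
The farthest pair is F–G with squared distance 346. The circle on this segment as diameter has centre (-0.5, 0.5) and r² = 346/4 = 86.5.
Check A: distance² to centre = 12.5 ≤ 86.5, so it lies inside.
All remaining points lie in this disk, and no smaller disk contains both endpoints, so this is the minimum enclosing circle.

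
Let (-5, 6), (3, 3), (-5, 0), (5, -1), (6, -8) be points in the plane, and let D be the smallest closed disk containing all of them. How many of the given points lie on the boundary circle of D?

2

The farthest pair is (-5, 6)–(6, -8) with squared distance 317. The circle on this segment as diameter has centre (0.5, -1) and r² = 317/4 = 79.25.
Check (3, 3): distance² to centre = 22.25 ≤ 79.25, so it lies inside.
All remaining points lie in this disk, and no smaller disk contains both endpoints, so this is the minimum enclosing circle.
The points at distance exactly r from the centre are (-5, 6), (6, -8) — 2 points.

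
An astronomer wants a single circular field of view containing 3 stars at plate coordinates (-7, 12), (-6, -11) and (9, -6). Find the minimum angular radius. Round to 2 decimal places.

Call the three points A, B, C in the order given.
Side lengths²: AB² = 530, AC² = 580, BC² = 250.
Since AC² = 580 < 530 + 250 = 780, the triangle is acute, so the smallest enclosing circle is the circumcircle.
Circumcentre = (-11/7, 5/7), r² = 7685/49.
r = √(7685/49) ≈ 12.52.

12.52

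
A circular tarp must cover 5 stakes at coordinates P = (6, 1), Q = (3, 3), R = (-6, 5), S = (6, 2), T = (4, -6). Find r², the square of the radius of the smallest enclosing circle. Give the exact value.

By Welzl's lemma the MEC is supported by two points (diametrically opposite) or three points (on a circumcircle).
The farthest pair is R–T with squared distance 221. The circle on this segment as diameter has centre (-1, -0.5) and r² = 221/4 = 55.25.
Check P: distance² to centre = 51.25 ≤ 55.25, so it lies inside.
All remaining points lie in this disk, and no smaller disk contains both endpoints, so this is the minimum enclosing circle.

55.25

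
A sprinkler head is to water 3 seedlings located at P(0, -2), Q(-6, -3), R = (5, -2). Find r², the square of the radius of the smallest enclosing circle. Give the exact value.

30.5

Side lengths²: PQ² = 37, PR² = 25, QR² = 122.
Since QR² = 122 ≥ 37 + 25 = 62, the angle opposite QR is not acute, so the smallest enclosing circle has QR as diameter.
Centre = midpoint of QR = (-0.5, -2.5), r² = 122/4 = 30.5.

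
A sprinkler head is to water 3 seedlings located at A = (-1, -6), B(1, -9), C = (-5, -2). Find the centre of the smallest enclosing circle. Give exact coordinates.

(-2, -5.5)

Side lengths²: AB² = 13, AC² = 32, BC² = 85.
Since BC² = 85 ≥ 32 + 13 = 45, the angle opposite BC is not acute, so the smallest enclosing circle has BC as diameter.
Centre = midpoint of BC = (-2, -5.5), r² = 85/4 = 21.25.
Centre = (-2, -5.5).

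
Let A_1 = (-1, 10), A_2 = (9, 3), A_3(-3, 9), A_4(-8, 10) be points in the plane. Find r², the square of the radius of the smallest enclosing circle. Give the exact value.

The minimum enclosing circle of a finite set is fixed by two of the points (as a diameter) or three (as a circumcircle).
The farthest pair is A_2–A_4 with squared distance 338. The circle on this segment as diameter has centre (0.5, 6.5) and r² = 338/4 = 84.5.
Check A_1: distance² to centre = 14.5 ≤ 84.5, so it lies inside.
All remaining points lie in this disk, and no smaller disk contains both endpoints, so this is the minimum enclosing circle.

84.5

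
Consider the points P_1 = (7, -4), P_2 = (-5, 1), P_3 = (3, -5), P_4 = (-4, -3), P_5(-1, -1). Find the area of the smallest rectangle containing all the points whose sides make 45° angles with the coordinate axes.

In coordinates u = x + y, v = x − y the rectangle is axis-aligned; the map (x,y)→(u,v) scales areas by 2.
u-values: 3, -4, -2, -7, -2; range = 3 − (-7) = 10.
v-values: 11, -6, 8, -1, 0; range = 11 − (-6) = 17.
Area = (10 × 17) / 2 = 85.

85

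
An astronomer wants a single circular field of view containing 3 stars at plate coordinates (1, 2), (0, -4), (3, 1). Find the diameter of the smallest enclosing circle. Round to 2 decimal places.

Call the three points A, B, C in the order given.
Side lengths²: AB² = 37, AC² = 5, BC² = 34.
Since AB² = 37 < 34 + 5 = 39, the triangle is acute, so the smallest enclosing circle is the circumcircle.
Circumcentre = (19/26, -27/26), r² = 3145/338.
Diameter = 2r = 2√(3145/338) ≈ 6.10.

6.10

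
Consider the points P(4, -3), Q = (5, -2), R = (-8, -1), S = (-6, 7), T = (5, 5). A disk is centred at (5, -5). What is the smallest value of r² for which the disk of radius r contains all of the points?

The required radius is the distance from (5, -5) to the farthest point.
Squared distances: 5, 9, 185, 265, 100.
Maximum is 265, attained at S.

265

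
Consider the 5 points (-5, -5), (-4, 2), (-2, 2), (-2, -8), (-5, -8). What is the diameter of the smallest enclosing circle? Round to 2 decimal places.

The farthest pair is (-2, 2)–(-5, -8) with squared distance 109. The circle on this segment as diameter has centre (-3.5, -3) and r² = 109/4 = 27.25.
Check (-5, -5): distance² to centre = 6.25 ≤ 27.25, so it lies inside.
All remaining points lie in this disk, and no smaller disk contains both endpoints, so this is the minimum enclosing circle.
Diameter = 2r = 2√(27.25) ≈ 10.44.

10.44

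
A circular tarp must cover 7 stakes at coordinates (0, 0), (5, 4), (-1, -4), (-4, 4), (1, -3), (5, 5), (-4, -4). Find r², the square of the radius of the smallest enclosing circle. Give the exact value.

A smallest enclosing disk is always determined by at most three of the input points on its boundary.
The farthest pair is (5, 5)–(-4, -4) with squared distance 162. The circle on this segment as diameter has centre (0.5, 0.5) and r² = 162/4 = 40.5.
Check (0, 0): distance² to centre = 0.5 ≤ 40.5, so it lies inside.
All remaining points lie in this disk, and no smaller disk contains both endpoints, so this is the minimum enclosing circle.

40.5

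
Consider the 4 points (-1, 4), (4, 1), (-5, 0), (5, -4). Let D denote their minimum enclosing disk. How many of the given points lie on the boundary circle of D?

3

The minimum enclosing circle is determined by three boundary points: (-1, 4), (-5, 0), (5, -4).
Their circumcentre is (2/7, -9/7) with r² = 1450/49.
The farthest remaining point (4, 1) is at distance² 932/49 ≤ 1450/49.
The points at distance exactly r from the centre are (-1, 4), (-5, 0), (5, -4) — 3 points.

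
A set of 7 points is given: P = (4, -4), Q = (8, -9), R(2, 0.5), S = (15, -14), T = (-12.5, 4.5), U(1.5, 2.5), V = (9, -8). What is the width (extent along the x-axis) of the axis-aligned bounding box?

max x = 15, min x = -12.5, so width = 27.5.

27.5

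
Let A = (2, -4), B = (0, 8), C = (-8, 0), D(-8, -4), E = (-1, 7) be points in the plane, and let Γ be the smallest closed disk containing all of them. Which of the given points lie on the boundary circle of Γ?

By Welzl's lemma the MEC is supported by two points (diametrically opposite) or three points (on a circumcircle).
The minimum enclosing circle is determined by three boundary points: A, B, D.
Their circumcentre is (-3, 4/3) with r² = 481/9.
The farthest remaining point E is at distance² 325/9 ≤ 481/9.
The points at distance exactly r from the centre are A, B, D — 3 points.

A, B, D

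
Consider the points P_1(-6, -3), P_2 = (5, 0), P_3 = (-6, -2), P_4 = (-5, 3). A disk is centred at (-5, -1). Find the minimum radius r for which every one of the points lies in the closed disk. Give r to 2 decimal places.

The required radius is the distance from (-5, -1) to the farthest point.
Squared distances: 5, 101, 2, 16.
Maximum is 101, attained at P_2.
r = √101 ≈ 10.05.

10.05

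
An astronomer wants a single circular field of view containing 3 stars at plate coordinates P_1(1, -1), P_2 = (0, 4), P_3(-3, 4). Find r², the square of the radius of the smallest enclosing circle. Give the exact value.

Side lengths²: P_1P_2² = 26, P_1P_3² = 41, P_2P_3² = 9.
Since P_1P_3² = 41 ≥ 26 + 9 = 35, the angle opposite P_1P_3 is not acute, so the smallest enclosing circle has P_1P_3 as diameter.
Centre = midpoint of P_1P_3 = (-1, 1.5), r² = 41/4 = 10.25.

10.25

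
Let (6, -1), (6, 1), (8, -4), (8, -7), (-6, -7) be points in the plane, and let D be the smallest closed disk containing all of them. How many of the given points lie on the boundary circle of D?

By Welzl's lemma the MEC is supported by two points (diametrically opposite) or three points (on a circumcircle).
The minimum enclosing circle is determined by three boundary points: (6, 1), (8, -7), (-6, -7).
Their circumcentre is (1, -4.5) with r² = 55.25.
The farthest remaining point (8, -4) is at distance² 49.25 ≤ 55.25.
The points at distance exactly r from the centre are (6, 1), (8, -7), (-6, -7) — 3 points.

3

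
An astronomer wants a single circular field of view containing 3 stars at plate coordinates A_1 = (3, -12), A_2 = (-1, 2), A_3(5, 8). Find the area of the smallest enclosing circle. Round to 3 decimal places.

Side lengths²: A_1A_2² = 212, A_1A_3² = 404, A_2A_3² = 72.
Since A_1A_3² = 404 ≥ 212 + 72 = 284, the angle opposite A_1A_3 is not acute, so the smallest enclosing circle has A_1A_3 as diameter.
Centre = midpoint of A_1A_3 = (4, -2), r² = 404/4 = 101.
Area = π·r² = π·101 ≈ 317.301.

317.301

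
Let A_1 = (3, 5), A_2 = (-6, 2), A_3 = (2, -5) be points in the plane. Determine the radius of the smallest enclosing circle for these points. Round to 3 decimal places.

Side lengths²: A_1A_2² = 90, A_1A_3² = 101, A_2A_3² = 113.
Since A_2A_3² = 113 < 101 + 90 = 191, the triangle is acute, so the smallest enclosing circle is the circumcircle.
Circumcentre = (-25/58, 17/58), r² = 57065/1682.
r = √(57065/1682) ≈ 5.825.

5.825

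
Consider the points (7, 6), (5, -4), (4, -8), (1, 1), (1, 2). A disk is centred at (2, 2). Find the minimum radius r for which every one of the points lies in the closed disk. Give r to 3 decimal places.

The required radius is the distance from (2, 2) to the farthest point.
Squared distances: 41, 45, 104, 2, 1.
Maximum is 104, attained at (4, -8).
r = √104 ≈ 10.198.

10.198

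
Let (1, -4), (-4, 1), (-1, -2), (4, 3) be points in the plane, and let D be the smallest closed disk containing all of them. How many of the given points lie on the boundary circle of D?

A smallest enclosing disk is always determined by at most three of the input points on its boundary.
The minimum enclosing circle is determined by three boundary points: (1, -4), (-4, 1), (4, 3).
Their circumcentre is (0.4, 0.4) with r² = 19.72.
The farthest remaining point (-1, -2) is at distance² 7.72 ≤ 19.72.
The points at distance exactly r from the centre are (1, -4), (-4, 1), (4, 3) — 3 points.

3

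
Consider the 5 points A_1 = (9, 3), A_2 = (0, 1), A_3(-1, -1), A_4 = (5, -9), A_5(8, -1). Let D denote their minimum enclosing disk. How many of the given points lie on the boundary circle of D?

3

The minimum enclosing circle is determined by three boundary points: A_1, A_3, A_4.
Their circumcentre is (70/13, -32/13) with r² = 7250/169.
The farthest remaining point A_2 is at distance² 6925/169 ≤ 7250/169.
The points at distance exactly r from the centre are A_1, A_3, A_4 — 3 points.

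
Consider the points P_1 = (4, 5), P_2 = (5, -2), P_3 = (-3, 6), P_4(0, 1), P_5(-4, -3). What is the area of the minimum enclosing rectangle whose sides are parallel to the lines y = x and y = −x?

In coordinates u = x + y, v = x − y the rectangle is axis-aligned; the map (x,y)→(u,v) scales areas by 2.
u-values: 9, 3, 3, 1, -7; range = 9 − (-7) = 16.
v-values: -1, 7, -9, -1, -1; range = 7 − (-9) = 16.
Area = (16 × 16) / 2 = 128.

128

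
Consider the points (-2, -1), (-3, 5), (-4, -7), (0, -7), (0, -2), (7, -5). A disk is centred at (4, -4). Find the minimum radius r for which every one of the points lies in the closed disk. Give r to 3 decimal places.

The required radius is the distance from (4, -4) to the farthest point.
Squared distances: 45, 130, 73, 25, 20, 10.
Maximum is 130, attained at (-3, 5).
r = √130 ≈ 11.402.

11.402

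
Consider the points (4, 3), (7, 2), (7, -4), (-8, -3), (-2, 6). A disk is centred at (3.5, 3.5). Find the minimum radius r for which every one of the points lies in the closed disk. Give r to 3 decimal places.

The required radius is the distance from (3.5, 3.5) to the farthest point.
Squared distances: 0.5, 14.5, 68.5, 174.5, 36.5.
Maximum is 174.5, attained at (-8, -3).
r = √(174.5) ≈ 13.210.

13.210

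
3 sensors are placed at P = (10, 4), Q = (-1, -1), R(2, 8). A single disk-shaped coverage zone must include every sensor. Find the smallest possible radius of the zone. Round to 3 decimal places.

Side lengths²: PQ² = 146, PR² = 80, QR² = 90.
Since PQ² = 146 < 90 + 80 = 170, the triangle is acute, so the smallest enclosing circle is the circumcircle.
Circumcentre = (29/7, 16/7), r² = 1825/49.
r = √(1825/49) ≈ 6.103.

6.103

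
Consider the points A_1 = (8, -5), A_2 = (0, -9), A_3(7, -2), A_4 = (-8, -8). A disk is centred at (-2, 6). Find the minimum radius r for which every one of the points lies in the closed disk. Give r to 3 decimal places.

15.232

The required radius is the distance from (-2, 6) to the farthest point.
Squared distances: 221, 229, 145, 232.
Maximum is 232, attained at A_4.
r = √232 ≈ 15.232.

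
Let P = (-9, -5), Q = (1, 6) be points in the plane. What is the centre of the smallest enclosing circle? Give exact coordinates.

The smallest circle enclosing two points has them as diameter endpoints.
Centre = midpoint = (-4, 0.5); r² = |PQ|²/4 = 221/4 = 55.25.
Centre = (-4, 0.5).

(-4, 0.5)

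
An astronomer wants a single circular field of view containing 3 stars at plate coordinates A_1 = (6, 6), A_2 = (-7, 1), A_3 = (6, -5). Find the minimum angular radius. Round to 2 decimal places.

Side lengths²: A_1A_2² = 194, A_1A_3² = 121, A_2A_3² = 205.
Since A_2A_3² = 205 < 194 + 121 = 315, the triangle is acute, so the smallest enclosing circle is the circumcircle.
Circumcentre = (17/26, 0.5), r² = 19885/338.
r = √(19885/338) ≈ 7.67.

7.67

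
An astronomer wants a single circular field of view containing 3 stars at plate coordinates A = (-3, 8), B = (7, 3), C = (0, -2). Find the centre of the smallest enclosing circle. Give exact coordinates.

(39/34, 129/34)

Side lengths²: AB² = 125, AC² = 109, BC² = 74.
Since AB² = 125 < 109 + 74 = 183, the triangle is acute, so the smallest enclosing circle is the circumcircle.
Circumcentre = (39/34, 129/34), r² = 20165/578.
Centre = (39/34, 129/34).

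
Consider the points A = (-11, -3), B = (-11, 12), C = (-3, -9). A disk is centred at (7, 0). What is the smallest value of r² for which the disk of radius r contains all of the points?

468

The required radius is the distance from (7, 0) to the farthest point.
Squared distances: 333, 468, 181.
Maximum is 468, attained at B.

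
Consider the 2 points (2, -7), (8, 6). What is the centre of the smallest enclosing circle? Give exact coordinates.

The smallest circle enclosing two points has them as diameter endpoints.
Centre = midpoint = (5, -0.5); r² = |(2, -7)−(8, 6)|²/4 = 205/4 = 51.25.
Centre = (5, -0.5).

(5, -0.5)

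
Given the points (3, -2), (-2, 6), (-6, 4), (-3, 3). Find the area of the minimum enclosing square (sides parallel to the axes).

The bounding box has width 9 and height 8.
An axis-aligned square enclosing the set must have side ≥ max(width, height).
So the minimum side is max(9, 8) = 9.
Area = 9² = 81.

81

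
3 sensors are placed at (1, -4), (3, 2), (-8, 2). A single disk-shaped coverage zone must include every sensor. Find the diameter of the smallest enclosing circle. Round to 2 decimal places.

Call the three points A, B, C in the order given.
Side lengths²: AB² = 40, AC² = 117, BC² = 121.
Since BC² = 121 < 117 + 40 = 157, the triangle is acute, so the smallest enclosing circle is the circumcircle.
Circumcentre = (-2.5, 0.5), r² = 32.5.
Diameter = 2r = 2√(32.5) ≈ 11.40.

11.40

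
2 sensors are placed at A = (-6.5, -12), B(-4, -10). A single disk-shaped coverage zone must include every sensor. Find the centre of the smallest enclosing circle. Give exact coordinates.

(-5.25, -11)

The smallest circle enclosing two points has them as diameter endpoints.
Centre = midpoint = (-5.25, -11); r² = |AB|²/4 = 10.25/4 = 2.5625.
Centre = (-5.25, -11).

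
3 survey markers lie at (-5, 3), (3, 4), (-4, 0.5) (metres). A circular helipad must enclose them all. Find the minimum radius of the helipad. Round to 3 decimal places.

Call the three points A, B, C in the order given.
Side lengths²: AB² = 65, AC² = 7.25, BC² = 61.25.
Since AB² = 65 < 61.25 + 7.25 = 68.5, the triangle is acute, so the smallest enclosing circle is the circumcircle.
Circumcentre = (-23/24, 19/6), r² = 9425/576.
r = √(9425/576) ≈ 4.045.

4.045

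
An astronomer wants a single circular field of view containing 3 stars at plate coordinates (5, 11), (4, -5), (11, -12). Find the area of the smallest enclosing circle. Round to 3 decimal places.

Call the three points A, B, C in the order given.
Side lengths²: AB² = 257, AC² = 565, BC² = 98.
Since AC² = 565 ≥ 257 + 98 = 355, the angle opposite AC is not acute, so the smallest enclosing circle has AC as diameter.
Centre = midpoint of AC = (8, -0.5), r² = 565/4 = 141.25.
Area = π·r² = π·141.25 ≈ 443.750.

443.750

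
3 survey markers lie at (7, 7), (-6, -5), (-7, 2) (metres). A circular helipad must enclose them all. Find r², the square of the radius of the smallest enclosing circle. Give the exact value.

Call the three points A, B, C in the order given.
Side lengths²: AB² = 313, AC² = 221, BC² = 50.
Since AB² = 313 ≥ 221 + 50 = 271, the angle opposite AB is not acute, so the smallest enclosing circle has AB as diameter.
Centre = midpoint of AB = (0.5, 1), r² = 313/4 = 78.25.

78.25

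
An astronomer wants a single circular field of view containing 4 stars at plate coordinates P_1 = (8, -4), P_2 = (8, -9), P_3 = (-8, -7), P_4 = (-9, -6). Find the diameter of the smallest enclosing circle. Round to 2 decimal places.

17.38

The minimum enclosing circle is determined by three boundary points: P_1, P_2, P_4.
Their circumcentre is (-11/34, -6.5) with r² = 43657/578.
The farthest remaining point P_3 is at distance² 34205/578 ≤ 43657/578.
Diameter = 2r = 2√(43657/578) ≈ 17.38.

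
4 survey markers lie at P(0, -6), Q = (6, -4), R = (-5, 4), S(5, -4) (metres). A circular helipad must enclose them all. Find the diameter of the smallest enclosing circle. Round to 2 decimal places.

13.60

By Welzl's lemma the MEC is supported by two points (diametrically opposite) or three points (on a circumcircle).
The farthest pair is Q–R with squared distance 185. The circle on this segment as diameter has centre (0.5, 0) and r² = 185/4 = 46.25.
Check P: distance² to centre = 36.25 ≤ 46.25, so it lies inside.
All remaining points lie in this disk, and no smaller disk contains both endpoints, so this is the minimum enclosing circle.
Diameter = 2r = 2√(46.25) ≈ 13.60.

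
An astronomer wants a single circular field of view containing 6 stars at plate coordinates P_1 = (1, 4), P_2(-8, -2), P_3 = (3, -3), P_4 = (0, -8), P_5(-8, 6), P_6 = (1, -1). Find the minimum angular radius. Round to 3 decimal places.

8.062

A smallest enclosing disk is always determined by at most three of the input points on its boundary.
The farthest pair is P_4–P_5 with squared distance 260. The circle on this segment as diameter has centre (-4, -1) and r² = 260/4 = 65.
Check P_1: distance² to centre = 50 ≤ 65, so it lies inside.
All remaining points lie in this disk, and no smaller disk contains both endpoints, so this is the minimum enclosing circle.
r = √65 ≈ 8.062.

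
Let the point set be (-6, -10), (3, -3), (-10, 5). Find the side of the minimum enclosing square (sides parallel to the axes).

15

The bounding box has width 13 and height 15.
An axis-aligned square enclosing the set must have side ≥ max(width, height).
So the minimum side is max(13, 15) = 15.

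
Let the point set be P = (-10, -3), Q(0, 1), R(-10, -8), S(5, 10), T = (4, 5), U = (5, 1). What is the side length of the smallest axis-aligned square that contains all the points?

The bounding box has width 15 and height 18.
An axis-aligned square enclosing the set must have side ≥ max(width, height).
So the minimum side is max(15, 18) = 18.

18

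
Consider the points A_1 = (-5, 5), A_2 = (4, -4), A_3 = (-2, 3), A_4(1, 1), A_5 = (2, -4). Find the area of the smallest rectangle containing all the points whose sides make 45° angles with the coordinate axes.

36

In coordinates u = x + y, v = x − y the rectangle is axis-aligned; the map (x,y)→(u,v) scales areas by 2.
u-values: 0, 0, 1, 2, -2; range = 2 − (-2) = 4.
v-values: -10, 8, -5, 0, 6; range = 8 − (-10) = 18.
Area = (4 × 18) / 2 = 36.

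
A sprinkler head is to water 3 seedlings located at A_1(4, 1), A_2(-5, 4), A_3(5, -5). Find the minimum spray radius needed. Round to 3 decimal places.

Side lengths²: A_1A_2² = 90, A_1A_3² = 37, A_2A_3² = 181.
Since A_2A_3² = 181 ≥ 90 + 37 = 127, the angle opposite A_2A_3 is not acute, so the smallest enclosing circle has A_2A_3 as diameter.
Centre = midpoint of A_2A_3 = (0, -0.5), r² = 181/4 = 45.25.
r = √(45.25) ≈ 6.727.

6.727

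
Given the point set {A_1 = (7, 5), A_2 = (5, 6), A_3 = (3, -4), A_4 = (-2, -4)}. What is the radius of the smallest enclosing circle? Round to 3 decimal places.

6.364

The farthest pair is A_1–A_4 with squared distance 162. The circle on this segment as diameter has centre (2.5, 0.5) and r² = 162/4 = 40.5.
Check A_2: distance² to centre = 36.5 ≤ 40.5, so it lies inside.
All remaining points lie in this disk, and no smaller disk contains both endpoints, so this is the minimum enclosing circle.
r = √(40.5) ≈ 6.364.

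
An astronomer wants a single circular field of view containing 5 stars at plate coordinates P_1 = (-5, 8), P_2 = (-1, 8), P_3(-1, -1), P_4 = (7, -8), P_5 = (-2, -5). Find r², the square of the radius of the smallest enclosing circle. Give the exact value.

100

The farthest pair is P_1–P_4 with squared distance 400. The circle on this segment as diameter has centre (1, 0) and r² = 400/4 = 100.
Check P_2: distance² to centre = 68 ≤ 100, so it lies inside.
All remaining points lie in this disk, and no smaller disk contains both endpoints, so this is the minimum enclosing circle.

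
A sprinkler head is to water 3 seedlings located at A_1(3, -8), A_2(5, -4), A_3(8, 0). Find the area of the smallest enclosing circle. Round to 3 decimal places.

Side lengths²: A_1A_2² = 20, A_1A_3² = 89, A_2A_3² = 25.
Since A_1A_3² = 89 ≥ 25 + 20 = 45, the angle opposite A_1A_3 is not acute, so the smallest enclosing circle has A_1A_3 as diameter.
Centre = midpoint of A_1A_3 = (5.5, -4), r² = 89/4 = 22.25.
Area = π·r² = π·22.25 ≈ 69.900.

69.900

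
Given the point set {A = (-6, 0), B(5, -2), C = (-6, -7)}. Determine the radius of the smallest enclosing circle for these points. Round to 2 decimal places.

6.14

Side lengths²: AB² = 125, AC² = 49, BC² = 146.
Since BC² = 146 < 125 + 49 = 174, the triangle is acute, so the smallest enclosing circle is the circumcircle.
Circumcentre = (-21/22, -3.5), r² = 9125/242.
r = √(9125/242) ≈ 6.14.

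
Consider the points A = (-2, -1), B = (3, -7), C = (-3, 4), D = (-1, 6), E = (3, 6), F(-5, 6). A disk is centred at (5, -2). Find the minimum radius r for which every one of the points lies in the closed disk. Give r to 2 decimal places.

12.81

The required radius is the distance from (5, -2) to the farthest point.
Squared distances: 50, 29, 100, 100, 68, 164.
Maximum is 164, attained at F.
r = √164 ≈ 12.81.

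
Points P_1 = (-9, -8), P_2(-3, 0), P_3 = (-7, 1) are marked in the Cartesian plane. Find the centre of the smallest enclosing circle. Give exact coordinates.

(-116/19, -149/38)

Side lengths²: P_1P_2² = 100, P_1P_3² = 85, P_2P_3² = 17.
Since P_1P_2² = 100 < 85 + 17 = 102, the triangle is acute, so the smallest enclosing circle is the circumcircle.
Circumcentre = (-116/19, -149/38), r² = 36125/1444.
Centre = (-116/19, -149/38).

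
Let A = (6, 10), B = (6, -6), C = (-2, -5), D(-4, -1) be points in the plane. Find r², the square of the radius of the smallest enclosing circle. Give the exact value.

73.37890625

By Welzl's lemma the MEC is supported by two points (diametrically opposite) or three points (on a circumcircle).
The minimum enclosing circle is determined by three boundary points: A, B, C.
Their circumcentre is (2.9375, 2) with r² = 73.37890625.
The farthest remaining point D is at distance² 57.12890625 ≤ 73.37890625.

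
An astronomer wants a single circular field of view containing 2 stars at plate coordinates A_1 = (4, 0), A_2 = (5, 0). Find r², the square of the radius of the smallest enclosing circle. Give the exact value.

0.25

The smallest circle enclosing two points has them as diameter endpoints.
Centre = midpoint = (4.5, 0); r² = |A_1A_2|²/4 = 1/4 = 0.25.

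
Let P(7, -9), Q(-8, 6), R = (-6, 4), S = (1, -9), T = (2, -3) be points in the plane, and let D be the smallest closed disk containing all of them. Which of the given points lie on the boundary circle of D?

The minimum enclosing circle of a finite set is fixed by two of the points (as a diameter) or three (as a circumcircle).
The farthest pair is P–Q with squared distance 450. The circle on this segment as diameter has centre (-0.5, -1.5) and r² = 450/4 = 112.5.
Check R: distance² to centre = 60.5 ≤ 112.5, so it lies inside.
All remaining points lie in this disk, and no smaller disk contains both endpoints, so this is the minimum enclosing circle.
The points at distance exactly r from the centre are P, Q — 2 points.

P, Q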